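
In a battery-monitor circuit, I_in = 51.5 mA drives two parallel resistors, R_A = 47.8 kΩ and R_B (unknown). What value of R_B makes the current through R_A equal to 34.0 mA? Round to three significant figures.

Two-branch current divider: I_A = I_in · R_B/(R_A + R_B).
34.0/51.5 = R_B/(R_A + R_B) → R_B = R_A · (0.6602)/(1 − 0.6602) = 47.8 × 1.943 = 92.87 kΩ.

R_B ≈ 92.9 kΩ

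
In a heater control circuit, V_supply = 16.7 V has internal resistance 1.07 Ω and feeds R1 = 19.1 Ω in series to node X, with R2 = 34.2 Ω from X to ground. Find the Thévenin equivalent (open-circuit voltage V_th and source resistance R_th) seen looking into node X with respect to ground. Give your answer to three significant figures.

R1' = 1.07 + 19.1 = 20.17 Ω (source resistance + R1).
With X open, the divider is unloaded: V_th = 16.7 × 34.2/54.37 = 10.50 V.
Looking into X with the source shorted: R_th = R1'·R2/(R1'+R2) = 20.17 × 34.2/54.37 = 12.69 Ω.

V_th ≈ 10.5 V, R_th ≈ 12.7 Ω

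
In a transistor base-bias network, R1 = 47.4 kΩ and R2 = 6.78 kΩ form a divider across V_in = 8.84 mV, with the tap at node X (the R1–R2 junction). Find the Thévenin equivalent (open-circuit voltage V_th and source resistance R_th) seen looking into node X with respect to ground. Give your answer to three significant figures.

With X open, the divider is unloaded: V_th = 8.84 × 6.78/54.18 = 1.106 mV.
Looking into X with the source shorted: R_th = R1·R2/(R1+R2) = 47.40 × 6.78/54.18 = 5.932 kΩ.

V_th ≈ 1.11 mV, R_th ≈ 5.93 kΩ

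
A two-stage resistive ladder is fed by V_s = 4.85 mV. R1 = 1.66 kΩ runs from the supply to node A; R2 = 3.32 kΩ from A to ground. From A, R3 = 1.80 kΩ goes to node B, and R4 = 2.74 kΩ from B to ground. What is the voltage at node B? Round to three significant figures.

V_B ≈ 1.57 mV

Node A sees R2 in parallel with the series input of stage 2, R3 + R4 = 4.540 kΩ.
R2 ‖ (R3+R4) = 1.918 kΩ.
V_A = 4.85 × 1.918/(1.66 + 1.918) = 2.600 mV.
Then the unloaded second divider: V_B = V_A × R4/(R3+R4) = 2.600 × 0.6035 = 1.569 mV.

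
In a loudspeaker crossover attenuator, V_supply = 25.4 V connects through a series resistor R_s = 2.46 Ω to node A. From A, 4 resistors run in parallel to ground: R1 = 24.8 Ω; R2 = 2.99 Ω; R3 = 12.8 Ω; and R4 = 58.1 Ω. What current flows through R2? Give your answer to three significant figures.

I ≈ 3.94 A

Parallel bank: R_p = 1/(1/24.8 + 1/2.99 + 1/12.8 + 1/58.1) = 2.127 Ω.
Node voltage V_A = V_supply · R_p/(R_s + R_p) = 25.4 × 0.4637 = 11.78 V.
Branch current I = V_A/R2 = 11.78/2.99 = 3.939 A.
(Equivalently: I_total = 5.537 A, then current-divider fraction G_k/ΣG = 0.7114.)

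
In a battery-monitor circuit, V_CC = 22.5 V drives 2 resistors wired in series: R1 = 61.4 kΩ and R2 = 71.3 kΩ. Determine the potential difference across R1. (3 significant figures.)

Series total: ΣR = 61.4 + 71.3 = 132.7 kΩ.
V = V_CC · R/ΣR = 22.5 × 0.4627 = 10.41 V.

V ≈ 10.4 V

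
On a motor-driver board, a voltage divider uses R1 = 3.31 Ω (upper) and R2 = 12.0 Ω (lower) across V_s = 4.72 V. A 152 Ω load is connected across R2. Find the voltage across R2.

R2 ‖ R_L = (12.0 × 152)/(12.0 + 152) = 11.12 Ω.
Then V_out = V_s · R2'/(R1 + R2') = 4.72 × 11.12/14.43 = 3.637 V.

V_out ≈ 3.64 V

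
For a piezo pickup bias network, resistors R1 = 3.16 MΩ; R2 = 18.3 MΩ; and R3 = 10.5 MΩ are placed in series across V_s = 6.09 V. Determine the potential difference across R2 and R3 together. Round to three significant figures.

V ≈ 5.49 V

Total series resistance ΣR = 3.16 + 18.3 + 10.5 = 31.96 MΩ.
R_{R2..R3} = 18.3 + 10.5 = 28.80 MΩ.
Voltage divider: V = V_s · (28.80 / 31.96) = 6.09 × 0.9011 = 5.488 V.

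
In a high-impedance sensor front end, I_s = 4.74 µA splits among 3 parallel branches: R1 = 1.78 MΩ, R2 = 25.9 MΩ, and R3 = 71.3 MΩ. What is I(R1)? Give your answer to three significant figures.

I ≈ 4.33 µA

ΣG = 1/1.78 + 1/25.9 + 1/71.3 = 0.6144.
R1 takes the fraction G_k/ΣG = 0.5618/0.6144 = 0.9143, so I = 4.74 × 0.9143 = 4.334 µA.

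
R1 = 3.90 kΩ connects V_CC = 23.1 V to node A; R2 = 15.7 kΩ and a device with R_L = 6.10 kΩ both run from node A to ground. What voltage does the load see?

R2 ‖ R_L = (15.7 × 6.10)/(15.7 + 6.10) = 4.393 kΩ.
Voltage divider with the loaded lower leg: V_out = 23.1 × 4.393/(3.90 + 4.393) = 23.1 × 0.5297 = 12.24 V.
(Unloaded it would be 18.5 V; the load pulls it down.)

V_out ≈ 12.2 V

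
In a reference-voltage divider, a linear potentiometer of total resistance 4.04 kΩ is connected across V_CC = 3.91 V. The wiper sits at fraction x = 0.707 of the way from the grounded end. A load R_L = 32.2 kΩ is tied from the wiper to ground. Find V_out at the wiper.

Lower segment x·R_p = 2.856 kΩ; upper segment (1−x)·R_p = 1.184 kΩ.
R_L loads the lower segment: effective lower R = 2.624 kΩ.
Then V_out = V_CC · 2.624/(1.184 + 2.624) = 2.694 V.

V_out ≈ 2.69 V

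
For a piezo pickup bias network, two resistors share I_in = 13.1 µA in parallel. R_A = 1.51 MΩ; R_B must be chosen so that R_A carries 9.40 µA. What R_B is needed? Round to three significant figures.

Two-branch current divider: I_A = I_in · R_B/(R_A + R_B).
9.40/13.1 = R_B/(R_A + R_B) → R_B = R_A · (0.7176)/(1 − 0.7176) = 1.51 × 2.541 = 3.836 MΩ.

R_B ≈ 3.84 MΩ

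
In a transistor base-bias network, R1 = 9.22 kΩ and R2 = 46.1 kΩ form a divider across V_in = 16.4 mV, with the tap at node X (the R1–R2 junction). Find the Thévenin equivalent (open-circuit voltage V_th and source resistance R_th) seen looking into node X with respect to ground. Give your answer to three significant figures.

V_th ≈ 13.7 mV, R_th ≈ 7.68 kΩ

V_th is the unloaded tap voltage: V_in · R2/(R1+R2) = 16.4 × 0.8333 = 13.67 mV.
Zeroing V_in shorts the top of R1 to ground, so R_th = R1 ‖ R2 = 7.683 kΩ.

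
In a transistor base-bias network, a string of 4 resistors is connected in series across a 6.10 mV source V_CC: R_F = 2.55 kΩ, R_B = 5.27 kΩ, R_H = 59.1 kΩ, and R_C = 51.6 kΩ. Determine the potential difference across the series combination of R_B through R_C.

V ≈ 5.97 mV

Total series resistance ΣR = 2.55 + 5.27 + 59.1 + 51.6 = 118.5 kΩ.
R_{R_B..R_C} = 5.27 + 59.1 + 51.6 = 116.0 kΩ.
V = V_CC · R/ΣR = 6.10 × 0.9785 = 5.969 mV.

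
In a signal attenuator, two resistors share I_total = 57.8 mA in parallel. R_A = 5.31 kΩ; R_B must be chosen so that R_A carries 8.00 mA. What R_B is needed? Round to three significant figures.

Two-branch current divider: I_A = I_total · R_B/(R_A + R_B).
8.00/57.8 = R_B/(R_A + R_B) → R_B = R_A · (0.1384)/(1 − 0.1384) = 5.31 × 0.1606 = 0.8530 kΩ.

R_B ≈ 0.853 kΩ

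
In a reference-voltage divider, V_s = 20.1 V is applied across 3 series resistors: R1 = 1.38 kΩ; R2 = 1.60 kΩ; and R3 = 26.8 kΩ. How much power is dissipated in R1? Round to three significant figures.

ΣR = 29.78 kΩ → I = 20.1/29.78 = 0.6749 mA.
P(R1) = I²·R1 = (0.6749)² × 1.38 = 0.6287 mW.

P ≈ 0.629 mW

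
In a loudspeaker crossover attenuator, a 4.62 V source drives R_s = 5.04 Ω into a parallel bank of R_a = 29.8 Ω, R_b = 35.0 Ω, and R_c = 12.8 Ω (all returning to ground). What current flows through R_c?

I ≈ 0.211 A

Equivalent of the parallel group: R_p = 7.130 Ω.
V_A = 4.62 × 7.130/12.17 = 2.707 V.
I(R_c) = V_A / R_c = 2.707/12.8 = 0.2115 A.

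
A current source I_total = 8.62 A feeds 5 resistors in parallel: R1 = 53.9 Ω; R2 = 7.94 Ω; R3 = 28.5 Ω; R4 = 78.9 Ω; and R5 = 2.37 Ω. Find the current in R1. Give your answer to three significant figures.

I ≈ 0.260 A

Conductances: ΣG = 1/53.9 + 1/7.94 + 1/28.5 + 1/78.9 + 1/2.37 = 0.6142 (1/Ω).
By the current-divider rule, I = I_total · G_k/ΣG = 8.62 × 0.03021 = 0.2604 A.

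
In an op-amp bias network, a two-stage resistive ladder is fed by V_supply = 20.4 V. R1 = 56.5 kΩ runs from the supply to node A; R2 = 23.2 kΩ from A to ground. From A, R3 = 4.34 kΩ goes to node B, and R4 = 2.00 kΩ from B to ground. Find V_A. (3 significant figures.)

V_A ≈ 1.65 V

Node A sees R2 in parallel with the series input of stage 2, R3 + R4 = 6.340 kΩ.
Effective lower resistance at A: R2 ‖ 6.340 = 4.979 kΩ.
First divider: V_A = V_supply · 4.979/(56.5 + 4.979) = 1.652 V.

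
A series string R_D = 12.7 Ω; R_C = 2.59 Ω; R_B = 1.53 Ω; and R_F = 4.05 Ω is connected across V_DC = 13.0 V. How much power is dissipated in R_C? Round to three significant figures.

P ≈ 1.00 W

The common current is I = 13.0/20.87 = 0.6229 A.
P(R_C) = I²·R_C = (0.6229)² × 2.59 = 1.005 W.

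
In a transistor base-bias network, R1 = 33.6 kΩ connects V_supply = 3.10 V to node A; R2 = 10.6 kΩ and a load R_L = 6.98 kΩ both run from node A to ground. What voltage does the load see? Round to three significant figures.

First combine the lower leg with the load: R2 ‖ R_L = 4.209 kΩ.
Voltage divider with the loaded lower leg: V_out = 3.10 × 4.209/(33.6 + 4.209) = 3.10 × 0.1113 = 0.3451 V.
(Unloaded it would be 0.743 V; the load pulls it down.)

V_out ≈ 0.345 V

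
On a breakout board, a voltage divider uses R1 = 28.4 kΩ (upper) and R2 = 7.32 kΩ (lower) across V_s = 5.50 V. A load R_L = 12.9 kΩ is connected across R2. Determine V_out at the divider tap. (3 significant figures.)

V_out ≈ 0.777 V

First combine the lower leg with the load: R2 ‖ R_L = 4.670 kΩ.
Voltage divider with the loaded lower leg: V_out = 5.50 × 4.670/(28.4 + 4.670) = 5.50 × 0.1412 = 0.7767 V.
(Unloaded it would be 1.13 V; the load pulls it down.)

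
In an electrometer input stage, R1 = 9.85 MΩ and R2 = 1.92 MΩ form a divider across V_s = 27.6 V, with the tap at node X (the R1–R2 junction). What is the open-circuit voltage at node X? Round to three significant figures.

V_th ≈ 4.50 V

Open-circuit (no load on X): V_th = V_s · R2/(R1 + R2) = 27.6 × 1.92/(9.850 + 1.92) = 4.502 V.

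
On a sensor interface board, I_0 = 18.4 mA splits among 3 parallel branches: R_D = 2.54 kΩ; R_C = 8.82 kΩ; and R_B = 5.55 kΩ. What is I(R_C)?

I ≈ 3.04 mA

Total conductance ΣG = 1/2.54 + 1/8.82 + 1/5.55 = 0.6873 (units of 1/kΩ).
R_C takes the fraction G_k/ΣG = 0.1134/0.6873 = 0.1650, so I = 18.4 × 0.1650 = 3.035 mA.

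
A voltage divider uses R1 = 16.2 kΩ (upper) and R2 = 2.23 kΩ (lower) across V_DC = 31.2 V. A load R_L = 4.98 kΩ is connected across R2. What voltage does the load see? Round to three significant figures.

First combine the lower leg with the load: R2 ‖ R_L = 1.540 kΩ.
Then V_out = V_DC · R2'/(R1 + R2') = 31.2 × 1.540/17.74 = 2.709 V.

V_out ≈ 2.71 V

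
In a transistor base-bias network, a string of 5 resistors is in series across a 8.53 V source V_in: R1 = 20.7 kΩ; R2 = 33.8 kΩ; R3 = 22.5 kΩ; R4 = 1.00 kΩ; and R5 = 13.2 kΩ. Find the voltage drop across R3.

V ≈ 2.10 V

Series total: ΣR = 20.7 + 33.8 + 22.5 + 1.00 + 13.2 = 91.20 kΩ.
Voltage divider: V = V_in · (22.50 / 91.20) = 8.53 × 0.2467 = 2.104 V.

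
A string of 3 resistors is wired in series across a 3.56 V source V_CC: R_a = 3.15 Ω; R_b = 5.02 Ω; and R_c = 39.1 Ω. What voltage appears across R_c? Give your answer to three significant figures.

ΣR = 3.15 + 5.02 + 39.1 = 47.27 Ω.
V = V_CC · R/ΣR = 3.56 × 0.8272 = 2.945 V.

V ≈ 2.94 V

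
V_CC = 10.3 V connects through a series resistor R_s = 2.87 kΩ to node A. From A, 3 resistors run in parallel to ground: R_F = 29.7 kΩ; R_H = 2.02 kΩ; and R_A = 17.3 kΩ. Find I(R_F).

Parallel bank: R_p = 1/(1/29.7 + 1/2.02 + 1/17.3) = 1.705 kΩ.
V_A = 10.3 × 1.705/4.575 = 3.839 V.
I(R_F) = V_A / R_F = 3.839/29.7 = 0.1292 mA.
(Equivalently: I_total = 2.251 mA, then current-divider fraction G_k/ΣG = 0.05741.)

I ≈ 0.129 mA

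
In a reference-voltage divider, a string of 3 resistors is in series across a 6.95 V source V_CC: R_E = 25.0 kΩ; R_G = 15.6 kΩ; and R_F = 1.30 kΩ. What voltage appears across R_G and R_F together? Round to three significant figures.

Series total: ΣR = 25.0 + 15.6 + 1.30 = 41.90 kΩ.
R_{R_G..R_F} = 15.6 + 1.30 = 16.90 kΩ.
By the voltage-divider rule, V = 6.95 × 16.90/41.90 = 2.803 V.

V ≈ 2.80 V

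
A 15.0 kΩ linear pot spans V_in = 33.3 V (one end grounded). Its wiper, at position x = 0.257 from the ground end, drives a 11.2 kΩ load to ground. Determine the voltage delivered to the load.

V_out ≈ 6.82 V

The pot divides into 11.14 kΩ above the wiper and 3.855 kΩ below.
(x·R_p) ‖ R_L = 2.868 kΩ.
V_out = 33.3 × 2.868/(11.14 + 2.868) = 6.815 V.
(Unloaded: V_out = x·V_in = 8.56 V.)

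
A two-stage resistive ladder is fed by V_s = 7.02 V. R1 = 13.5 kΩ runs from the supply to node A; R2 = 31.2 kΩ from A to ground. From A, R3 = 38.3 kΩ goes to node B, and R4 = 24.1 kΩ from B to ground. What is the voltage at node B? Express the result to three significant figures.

Node A sees R2 in parallel with the series input of stage 2, R3 + R4 = 62.40 kΩ.
Effective lower resistance at A: R2 ‖ 62.40 = 20.80 kΩ.
V_A = 7.02 × 20.80/(13.5 + 20.80) = 4.257 V.
Stage 2 is unloaded, so V_B = V_A · R4/(R3+R4) = 4.257 × 24.1/62.40 = 1.644 V.

V_B ≈ 1.64 V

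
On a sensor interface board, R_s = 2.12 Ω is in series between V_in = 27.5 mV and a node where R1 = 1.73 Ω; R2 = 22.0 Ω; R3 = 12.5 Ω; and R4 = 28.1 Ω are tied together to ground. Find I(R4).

I ≈ 0.381 mA

Parallel bank: R_p = 1/(1/1.73 + 1/22.0 + 1/12.5 + 1/28.1) = 1.353 Ω.
Node voltage V_A = V_in · R_p/(R_s + R_p) = 27.5 × 0.3896 = 10.71 mV.
Branch current I = V_A/R4 = 10.71/28.1 = 0.3813 mA.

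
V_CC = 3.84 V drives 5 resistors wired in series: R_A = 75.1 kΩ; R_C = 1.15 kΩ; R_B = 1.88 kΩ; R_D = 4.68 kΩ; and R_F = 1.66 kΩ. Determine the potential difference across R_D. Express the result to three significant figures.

ΣR = 75.1 + 1.15 + 1.88 + 4.68 + 1.66 = 84.47 kΩ.
Voltage divider: V = V_CC · (4.680 / 84.47) = 3.84 × 0.05540 = 0.2128 V.

V ≈ 0.213 V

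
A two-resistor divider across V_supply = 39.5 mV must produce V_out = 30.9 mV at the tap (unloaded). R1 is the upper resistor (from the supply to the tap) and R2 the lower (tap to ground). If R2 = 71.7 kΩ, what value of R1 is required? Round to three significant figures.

Required fraction k = V_out/V_supply = 0.7823.
So R1 = R2 · (V_supply/V_out − 1) = 71.7 × (39.5/30.9 − 1) = 71.7 × 0.2783 = 19.96 kΩ.

R1 ≈ 20.0 kΩ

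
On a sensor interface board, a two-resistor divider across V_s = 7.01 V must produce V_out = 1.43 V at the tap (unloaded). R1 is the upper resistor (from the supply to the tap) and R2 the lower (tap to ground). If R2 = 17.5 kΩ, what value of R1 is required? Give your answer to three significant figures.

R1 ≈ 68.3 kΩ

The divider ratio is R2/(R1+R2) = 1.43/7.01 = 0.2040.
Rearranging, R1 = R2·(1−k)/k = 17.5 × 3.902 = 68.29 kΩ.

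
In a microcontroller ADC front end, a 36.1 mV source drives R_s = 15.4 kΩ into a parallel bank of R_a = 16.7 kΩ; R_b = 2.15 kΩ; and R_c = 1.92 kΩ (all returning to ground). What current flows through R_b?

Combine the parallel branches: R_p = (1/16.7 + 1/2.15 + 1/1.92)⁻¹ = 0.9562 kΩ.
V_A by voltage divider: V_A = 36.1 × 0.9562/(15.4 + 0.9562) = 2.110 mV.
I(R_b) = V_A / R_b = 2.110/2.15 = 0.9816 µA.

I ≈ 0.982 µA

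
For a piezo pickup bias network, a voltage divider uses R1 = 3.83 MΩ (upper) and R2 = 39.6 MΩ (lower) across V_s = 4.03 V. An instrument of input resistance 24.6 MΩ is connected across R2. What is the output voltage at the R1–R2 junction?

R2 ‖ R_L = (39.6 × 24.6)/(39.6 + 24.6) = 15.17 MΩ.
Voltage divider with the loaded lower leg: V_out = 4.03 × 15.17/(3.83 + 15.17) = 4.03 × 0.7985 = 3.218 V.

V_out ≈ 3.22 V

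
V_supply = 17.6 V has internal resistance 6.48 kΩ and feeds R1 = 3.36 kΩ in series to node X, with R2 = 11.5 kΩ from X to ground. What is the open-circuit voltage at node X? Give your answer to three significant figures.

V_th ≈ 9.48 V

R1' = 6.48 + 3.36 = 9.840 kΩ (source resistance + R1).
With X open, the divider is unloaded: V_th = 17.6 × 11.5/21.34 = 9.485 V.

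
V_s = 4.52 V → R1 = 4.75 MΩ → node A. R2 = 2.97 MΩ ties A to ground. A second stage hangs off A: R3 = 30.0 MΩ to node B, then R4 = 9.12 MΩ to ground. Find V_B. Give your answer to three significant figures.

The second stage (R3 + R4 = 39.12 MΩ) loads node A in parallel with R2.
Effective lower resistance at A: R2 ‖ 39.12 = 2.760 MΩ.
First divider: V_A = V_s · 2.760/(4.75 + 2.760) = 1.661 V.
Stage 2 is unloaded, so V_B = V_A · R4/(R3+R4) = 1.661 × 9.12/39.12 = 0.3873 V.

V_B ≈ 0.387 V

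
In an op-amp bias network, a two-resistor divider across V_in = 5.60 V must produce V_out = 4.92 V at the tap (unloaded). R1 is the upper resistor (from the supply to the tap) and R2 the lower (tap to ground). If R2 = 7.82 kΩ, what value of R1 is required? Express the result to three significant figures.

R1 ≈ 1.08 kΩ

Required fraction k = V_out/V_in = 0.8786.
Rearranging, R1 = R2·(1−k)/k = 7.82 × 0.1382 = 1.081 kΩ.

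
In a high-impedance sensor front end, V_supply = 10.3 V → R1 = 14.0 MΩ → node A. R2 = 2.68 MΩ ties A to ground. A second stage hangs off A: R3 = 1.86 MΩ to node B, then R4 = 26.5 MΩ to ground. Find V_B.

V_B ≈ 1.43 V

Node A sees R2 in parallel with the series input of stage 2, R3 + R4 = 28.36 MΩ.
Effective lower resistance at A: R2 ‖ 28.36 = 2.449 MΩ.
First divider: V_A = V_supply · 2.449/(14.0 + 2.449) = 1.533 V.
Then the unloaded second divider: V_B = V_A × R4/(R3+R4) = 1.533 × 0.9344 = 1.433 V.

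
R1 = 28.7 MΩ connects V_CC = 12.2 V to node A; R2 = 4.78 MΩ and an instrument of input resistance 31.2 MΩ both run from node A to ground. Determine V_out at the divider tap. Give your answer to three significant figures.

V_out ≈ 1.54 V

The load sits in parallel with R2, giving an effective lower resistance R2' = R2·R_L/(R2+R_L) = 4.145 MΩ.
Now apply the divider: V_out = 12.2 × 0.1262 = 1.540 V.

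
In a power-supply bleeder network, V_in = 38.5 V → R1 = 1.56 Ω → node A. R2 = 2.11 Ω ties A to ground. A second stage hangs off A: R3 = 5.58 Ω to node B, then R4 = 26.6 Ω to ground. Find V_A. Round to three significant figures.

The second stage (R3 + R4 = 32.18 Ω) loads node A in parallel with R2.
Effective lower resistance at A: R2 ‖ 32.18 = 1.980 Ω.
V_A = 38.5 × 1.980/(1.56 + 1.980) = 21.53 V.

V_A ≈ 21.5 V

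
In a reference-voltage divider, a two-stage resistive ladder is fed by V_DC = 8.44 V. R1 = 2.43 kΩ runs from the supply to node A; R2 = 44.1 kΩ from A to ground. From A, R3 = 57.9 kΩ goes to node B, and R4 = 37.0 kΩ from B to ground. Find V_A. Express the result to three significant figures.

V_A ≈ 7.81 V

Looking into the second stage from A: R3 + R4 = 94.90 kΩ appears in parallel with R2.
R2 ‖ (R3+R4) = 30.11 kΩ.
V_A = 8.44 × 30.11/(2.43 + 30.11) = 7.810 V.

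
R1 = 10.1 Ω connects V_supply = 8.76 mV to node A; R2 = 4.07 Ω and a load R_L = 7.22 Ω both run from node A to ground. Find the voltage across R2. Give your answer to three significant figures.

The load sits in parallel with R2, giving an effective lower resistance R2' = R2·R_L/(R2+R_L) = 2.603 Ω.
Then V_out = V_supply · R2'/(R1 + R2') = 8.76 × 2.603/12.70 = 1.795 mV.
(Unloaded it would be 2.52 mV; the load pulls it down.)

V_out ≈ 1.79 mV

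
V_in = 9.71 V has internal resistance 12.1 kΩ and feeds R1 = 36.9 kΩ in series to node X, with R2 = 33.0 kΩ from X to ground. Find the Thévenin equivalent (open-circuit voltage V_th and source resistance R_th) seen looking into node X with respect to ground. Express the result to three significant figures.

R1' = 12.1 + 36.9 = 49.00 kΩ (source resistance + R1).
V_th is the unloaded tap voltage: V_in · R2/(R1'+R2) = 9.71 × 0.4024 = 3.908 V.
Zeroing V_in shorts the top of R1' to ground, so R_th = R1' ‖ R2 = 19.72 kΩ.

V_th ≈ 3.91 V, R_th ≈ 19.7 kΩ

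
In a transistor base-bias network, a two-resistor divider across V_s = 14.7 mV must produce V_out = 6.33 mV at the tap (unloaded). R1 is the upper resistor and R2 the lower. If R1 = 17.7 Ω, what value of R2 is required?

The divider ratio is R2/(R1+R2) = 6.33/14.7 = 0.4306.
So R2 = R1 · V_out/(V_s − V_out) = 17.7 × 6.33/(14.7 − 6.33) = 17.7 × 0.7563 = 13.39 Ω.

R2 ≈ 13.4 Ω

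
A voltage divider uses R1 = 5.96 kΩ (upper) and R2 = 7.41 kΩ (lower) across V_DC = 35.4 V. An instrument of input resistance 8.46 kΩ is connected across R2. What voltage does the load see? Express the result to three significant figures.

V_out ≈ 14.1 V

The load sits in parallel with R2, giving an effective lower resistance R2' = R2·R_L/(R2+R_L) = 3.950 kΩ.
Voltage divider with the loaded lower leg: V_out = 35.4 × 3.950/(5.96 + 3.950) = 35.4 × 0.3986 = 14.11 V.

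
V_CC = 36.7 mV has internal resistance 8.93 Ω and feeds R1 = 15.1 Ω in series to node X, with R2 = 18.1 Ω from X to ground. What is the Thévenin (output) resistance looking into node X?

R_th ≈ 10.3 Ω

R1' = 8.93 + 15.1 = 24.03 Ω (source resistance + R1).
Looking into X with the source shorted: R_th = R1'·R2/(R1'+R2) = 24.03 × 18.1/42.13 = 10.32 Ω.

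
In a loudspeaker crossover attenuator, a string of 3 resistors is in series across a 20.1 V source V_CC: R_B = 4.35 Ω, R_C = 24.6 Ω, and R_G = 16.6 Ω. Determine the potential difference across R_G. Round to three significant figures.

V ≈ 7.33 V

ΣR = 4.35 + 24.6 + 16.6 = 45.55 Ω.
V = V_CC · R/ΣR = 20.1 × 0.3644 = 7.325 V.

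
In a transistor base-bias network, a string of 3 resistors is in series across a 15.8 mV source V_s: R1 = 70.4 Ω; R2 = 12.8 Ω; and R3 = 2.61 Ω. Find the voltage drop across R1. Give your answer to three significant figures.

V ≈ 13.0 mV

Series total: ΣR = 70.4 + 12.8 + 2.61 = 85.81 Ω.
V = V_s · R/ΣR = 15.8 × 0.8204 = 12.96 mV.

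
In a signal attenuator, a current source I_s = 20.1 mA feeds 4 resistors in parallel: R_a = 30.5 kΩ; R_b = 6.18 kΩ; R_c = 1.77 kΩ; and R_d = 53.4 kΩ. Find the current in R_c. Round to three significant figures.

Total conductance ΣG = 1/30.5 + 1/6.18 + 1/1.77 + 1/53.4 = 0.7783 (units of 1/kΩ).
R_c takes the fraction G_k/ΣG = 0.5650/0.7783 = 0.7259, so I = 20.1 × 0.7259 = 14.59 mA.

I ≈ 14.6 mA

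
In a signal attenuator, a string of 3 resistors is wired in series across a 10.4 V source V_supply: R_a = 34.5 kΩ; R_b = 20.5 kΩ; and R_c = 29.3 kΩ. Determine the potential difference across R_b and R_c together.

V ≈ 6.14 V

Series total: ΣR = 34.5 + 20.5 + 29.3 = 84.30 kΩ.
R_{R_b..R_c} = 20.5 + 29.3 = 49.80 kΩ.
Voltage divider: V = V_supply · (49.80 / 84.30) = 10.4 × 0.5907 = 6.144 V.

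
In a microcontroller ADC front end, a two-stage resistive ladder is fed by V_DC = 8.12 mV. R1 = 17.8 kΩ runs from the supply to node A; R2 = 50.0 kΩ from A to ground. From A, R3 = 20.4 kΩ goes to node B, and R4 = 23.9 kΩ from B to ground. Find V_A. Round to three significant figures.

V_A ≈ 4.62 mV

Node A sees R2 in parallel with the series input of stage 2, R3 + R4 = 44.30 kΩ.
Effective lower resistance at A: R2 ‖ 44.30 = 23.49 kΩ.
So V_A = 8.12 × 0.5689 = 4.619 mV.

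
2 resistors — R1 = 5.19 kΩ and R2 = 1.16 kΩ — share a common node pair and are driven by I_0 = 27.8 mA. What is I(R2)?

Two-branch current divider: I_k = I_0 · R_other/(R_1 + R_2).
I(R2) = 27.8 × 5.19/(5.19 + 1.16) = 27.8 × 0.8173 = 22.72 mA.

I ≈ 22.7 mA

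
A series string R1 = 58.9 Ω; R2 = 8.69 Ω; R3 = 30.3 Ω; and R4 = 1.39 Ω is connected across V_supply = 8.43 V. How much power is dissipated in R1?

P ≈ 0.425 W

The common current is I = 8.43/99.28 = 0.08491 A.
P = I²R = 0.007210 × 58.9 = 0.4247 W.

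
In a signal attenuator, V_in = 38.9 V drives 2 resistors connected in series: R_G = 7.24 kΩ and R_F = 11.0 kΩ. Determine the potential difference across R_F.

Series total: ΣR = 7.24 + 11.0 = 18.24 kΩ.
Voltage divider: V = V_in · (11.00 / 18.24) = 38.9 × 0.6031 = 23.46 V.

V ≈ 23.5 V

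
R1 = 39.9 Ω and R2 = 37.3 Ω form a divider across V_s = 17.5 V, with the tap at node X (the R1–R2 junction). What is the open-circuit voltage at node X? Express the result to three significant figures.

With X open, the divider is unloaded: V_th = 17.5 × 37.3/77.20 = 8.455 V.

V_th ≈ 8.46 V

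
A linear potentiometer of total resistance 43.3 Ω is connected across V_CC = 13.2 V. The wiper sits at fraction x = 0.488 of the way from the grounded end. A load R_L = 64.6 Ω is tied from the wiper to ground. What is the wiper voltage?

V_out ≈ 5.52 V

Lower segment x·R_p = 21.13 Ω; upper segment (1−x)·R_p = 22.17 Ω.
Lower segment in parallel with the load: 21.13 ‖ 64.6 = 15.92 Ω.
Then V_out = V_CC · 15.92/(22.17 + 15.92) = 5.518 V.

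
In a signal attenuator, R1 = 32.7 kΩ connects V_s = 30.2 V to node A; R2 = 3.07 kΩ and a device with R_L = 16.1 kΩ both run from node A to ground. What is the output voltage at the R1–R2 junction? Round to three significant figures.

The load sits in parallel with R2, giving an effective lower resistance R2' = R2·R_L/(R2+R_L) = 2.578 kΩ.
Voltage divider with the loaded lower leg: V_out = 30.2 × 2.578/(32.7 + 2.578) = 30.2 × 0.07309 = 2.207 V.
(Unloaded it would be 2.59 V; the load pulls it down.)

V_out ≈ 2.21 V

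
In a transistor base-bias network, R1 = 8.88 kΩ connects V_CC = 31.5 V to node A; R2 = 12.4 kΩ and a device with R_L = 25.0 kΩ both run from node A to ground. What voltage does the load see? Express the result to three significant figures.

V_out ≈ 15.2 V

R2 ‖ R_L = (12.4 × 25.0)/(12.4 + 25.0) = 8.289 kΩ.
Then V_out = V_CC · R2'/(R1 + R2') = 31.5 × 8.289/17.17 = 15.21 V.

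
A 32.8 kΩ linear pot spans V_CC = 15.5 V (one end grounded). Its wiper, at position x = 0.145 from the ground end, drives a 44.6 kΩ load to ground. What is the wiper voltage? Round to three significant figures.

V_out ≈ 2.06 V

Split the track: R_lower = x·R_p = 4.756 kΩ, R_upper = (1−x)·R_p = 28.04 kΩ.
(x·R_p) ‖ R_L = 4.298 kΩ.
V_out = 15.5 × 4.298/(28.04 + 4.298) = 2.060 V.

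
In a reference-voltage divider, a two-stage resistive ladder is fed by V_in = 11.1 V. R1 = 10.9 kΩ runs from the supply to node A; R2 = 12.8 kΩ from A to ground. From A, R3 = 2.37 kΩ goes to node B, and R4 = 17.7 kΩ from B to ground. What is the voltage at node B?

V_B ≈ 4.09 V

Node A sees R2 in parallel with the series input of stage 2, R3 + R4 = 20.07 kΩ.
Effective lower resistance at A: R2 ‖ 20.07 = 7.816 kΩ.
V_A = 11.1 × 7.816/(10.9 + 7.816) = 4.635 V.
Stage 2 is unloaded, so V_B = V_A · R4/(R3+R4) = 4.635 × 17.7/20.07 = 4.088 V.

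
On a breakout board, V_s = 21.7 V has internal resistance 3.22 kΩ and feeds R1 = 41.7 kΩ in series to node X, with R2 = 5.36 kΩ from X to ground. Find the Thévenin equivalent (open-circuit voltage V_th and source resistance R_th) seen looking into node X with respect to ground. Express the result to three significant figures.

V_th ≈ 2.31 V, R_th ≈ 4.79 kΩ

R1' = 3.22 + 41.7 = 44.92 kΩ (source resistance + R1).
With X open, the divider is unloaded: V_th = 21.7 × 5.36/50.28 = 2.313 V.
Zeroing V_s shorts the top of R1' to ground, so R_th = R1' ‖ R2 = 4.789 kΩ.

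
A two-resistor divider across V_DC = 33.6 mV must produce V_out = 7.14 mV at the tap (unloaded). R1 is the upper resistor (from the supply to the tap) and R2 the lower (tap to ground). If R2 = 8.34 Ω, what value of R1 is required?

R1 ≈ 30.9 Ω

The divider ratio is R2/(R1+R2) = 7.14/33.6 = 0.2125.
Rearranging, R1 = R2·(1−k)/k = 8.34 × 3.706 = 30.91 Ω.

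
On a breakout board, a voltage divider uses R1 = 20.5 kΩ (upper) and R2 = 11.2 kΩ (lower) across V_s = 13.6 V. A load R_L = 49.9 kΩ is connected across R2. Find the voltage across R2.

First combine the lower leg with the load: R2 ‖ R_L = 9.147 kΩ.
Voltage divider with the loaded lower leg: V_out = 13.6 × 9.147/(20.5 + 9.147) = 13.6 × 0.3085 = 4.196 V.

V_out ≈ 4.20 V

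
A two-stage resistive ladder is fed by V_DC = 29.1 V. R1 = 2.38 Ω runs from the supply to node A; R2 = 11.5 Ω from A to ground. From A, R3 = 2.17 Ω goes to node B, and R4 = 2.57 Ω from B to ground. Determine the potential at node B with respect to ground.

Node A sees R2 in parallel with the series input of stage 2, R3 + R4 = 4.740 Ω.
R2 ‖ (R3+R4) = 3.357 Ω.
First divider: V_A = V_DC · 3.357/(2.38 + 3.357) = 17.03 V.
Stage 2 is unloaded, so V_B = V_A · R4/(R3+R4) = 17.03 × 2.57/4.740 = 9.232 V.

V_B ≈ 9.23 V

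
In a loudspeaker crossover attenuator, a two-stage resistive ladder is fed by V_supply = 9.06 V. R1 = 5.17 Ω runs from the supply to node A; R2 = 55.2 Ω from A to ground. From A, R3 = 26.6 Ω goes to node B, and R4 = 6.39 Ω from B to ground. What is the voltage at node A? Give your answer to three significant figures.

Node A sees R2 in parallel with the series input of stage 2, R3 + R4 = 32.99 Ω.
Effective lower resistance at A: R2 ‖ 32.99 = 20.65 Ω.
V_A = 9.06 × 20.65/(5.17 + 20.65) = 7.246 V.

V_A ≈ 7.25 V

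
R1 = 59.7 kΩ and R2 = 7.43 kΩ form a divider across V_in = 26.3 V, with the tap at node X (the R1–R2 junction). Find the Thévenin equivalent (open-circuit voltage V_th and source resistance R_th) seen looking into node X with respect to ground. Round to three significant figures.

V_th is the unloaded tap voltage: V_in · R2/(R1+R2) = 26.3 × 0.1107 = 2.911 V.
With V_in suppressed (replaced by a short), R_th = R1 ‖ R2 = (59.70 × 7.43)/(59.70 + 7.43) = 6.608 kΩ.

V_th ≈ 2.91 V, R_th ≈ 6.61 kΩ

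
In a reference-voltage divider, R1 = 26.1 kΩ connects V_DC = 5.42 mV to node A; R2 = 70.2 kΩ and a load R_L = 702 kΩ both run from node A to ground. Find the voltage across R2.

V_out ≈ 3.85 mV

First combine the lower leg with the load: R2 ‖ R_L = 63.82 kΩ.
Voltage divider with the loaded lower leg: V_out = 5.42 × 63.82/(26.1 + 63.82) = 5.42 × 0.7097 = 3.847 mV.
(Unloaded it would be 3.95 mV; the load pulls it down.)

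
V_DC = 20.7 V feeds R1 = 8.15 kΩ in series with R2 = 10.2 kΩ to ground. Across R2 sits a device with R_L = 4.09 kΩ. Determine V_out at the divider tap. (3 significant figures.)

V_out ≈ 5.46 V

First combine the lower leg with the load: R2 ‖ R_L = 2.919 kΩ.
Voltage divider with the loaded lower leg: V_out = 20.7 × 2.919/(8.15 + 2.919) = 20.7 × 0.2637 = 5.459 V.
(Unloaded it would be 11.5 V; the load pulls it down.)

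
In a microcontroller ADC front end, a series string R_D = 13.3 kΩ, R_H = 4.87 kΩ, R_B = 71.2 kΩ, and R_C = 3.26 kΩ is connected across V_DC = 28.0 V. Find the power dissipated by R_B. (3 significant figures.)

ΣR = 92.63 kΩ → I = 28.0/92.63 = 0.3023 mA.
P(R_B) = I²·R_B = (0.3023)² × 71.2 = 6.506 mW.

P ≈ 6.51 mW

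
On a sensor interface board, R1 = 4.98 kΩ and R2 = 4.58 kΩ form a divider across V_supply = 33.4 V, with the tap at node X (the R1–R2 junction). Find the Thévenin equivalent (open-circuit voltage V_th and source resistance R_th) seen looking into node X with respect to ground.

V_th is the unloaded tap voltage: V_supply · R2/(R1+R2) = 33.4 × 0.4791 = 16.00 V.
Zeroing V_supply shorts the top of R1 to ground, so R_th = R1 ‖ R2 = 2.386 kΩ.

V_th ≈ 16.0 V, R_th ≈ 2.39 kΩ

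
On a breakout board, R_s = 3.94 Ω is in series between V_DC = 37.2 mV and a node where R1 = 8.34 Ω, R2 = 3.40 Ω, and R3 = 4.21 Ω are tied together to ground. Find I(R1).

I ≈ 1.25 mA

Combine the parallel branches: R_p = (1/8.34 + 1/3.40 + 1/4.21)⁻¹ = 1.535 Ω.
Node voltage V_A = V_DC · R_p/(R_s + R_p) = 37.2 × 0.2803 = 10.43 mV.
I(R1) = V_A / R1 = 10.43/8.34 = 1.250 mA.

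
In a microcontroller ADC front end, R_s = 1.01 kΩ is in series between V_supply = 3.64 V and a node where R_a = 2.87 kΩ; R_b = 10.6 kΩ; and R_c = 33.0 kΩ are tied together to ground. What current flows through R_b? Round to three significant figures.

Combine the parallel branches: R_p = (1/2.87 + 1/10.6 + 1/33.0)⁻¹ = 2.114 kΩ.
V_A = 3.64 × 2.114/3.124 = 2.463 V.
Branch current I = V_A/R_b = 2.463/10.6 = 0.2324 mA.

I ≈ 0.232 mA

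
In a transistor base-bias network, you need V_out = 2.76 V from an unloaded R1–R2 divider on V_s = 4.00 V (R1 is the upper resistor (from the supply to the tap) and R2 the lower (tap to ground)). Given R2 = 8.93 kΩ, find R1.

R1 ≈ 4.01 kΩ

The divider ratio is R2/(R1+R2) = 2.76/4.00 = 0.6900.
R1 = R2·(1/k − 1) = 8.93 × 0.4493 = 4.012 kΩ.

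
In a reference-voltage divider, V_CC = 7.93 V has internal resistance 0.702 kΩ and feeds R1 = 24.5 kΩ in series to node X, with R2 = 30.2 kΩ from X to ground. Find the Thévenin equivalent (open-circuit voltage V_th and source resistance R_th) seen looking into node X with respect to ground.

R1' = 0.702 + 24.5 = 25.20 kΩ (source resistance + R1).
Open-circuit (no load on X): V_th = V_CC · R2/(R1' + R2) = 7.93 × 30.2/(25.20 + 30.2) = 4.323 V.
With V_CC suppressed (replaced by a short), R_th = R1' ‖ R2 = (25.20 × 30.2)/(25.20 + 30.2) = 13.74 kΩ.

V_th ≈ 4.32 V, R_th ≈ 13.7 kΩ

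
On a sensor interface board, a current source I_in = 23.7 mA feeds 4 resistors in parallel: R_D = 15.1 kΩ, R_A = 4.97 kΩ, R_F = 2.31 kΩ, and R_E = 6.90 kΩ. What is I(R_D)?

ΣG = 1/15.1 + 1/4.97 + 1/2.31 + 1/6.90 = 0.8453.
By the current-divider rule, I = I_in · G_k/ΣG = 23.7 × 0.07835 = 1.857 mA.

I ≈ 1.86 mA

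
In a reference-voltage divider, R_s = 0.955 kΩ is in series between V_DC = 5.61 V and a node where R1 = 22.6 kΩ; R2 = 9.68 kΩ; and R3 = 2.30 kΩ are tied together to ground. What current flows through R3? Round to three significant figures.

Parallel bank: R_p = 1/(1/22.6 + 1/9.68 + 1/2.30) = 1.717 kΩ.
V_A by voltage divider: V_A = 5.61 × 1.717/(0.955 + 1.717) = 3.605 V.
I(R3) = V_A / R3 = 3.605/2.30 = 1.567 mA.

I ≈ 1.57 mA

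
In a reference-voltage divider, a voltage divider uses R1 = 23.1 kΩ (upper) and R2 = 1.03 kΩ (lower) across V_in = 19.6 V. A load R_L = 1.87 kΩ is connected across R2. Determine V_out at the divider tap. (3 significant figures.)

The load sits in parallel with R2, giving an effective lower resistance R2' = R2·R_L/(R2+R_L) = 0.6642 kΩ.
Then V_out = V_in · R2'/(R1 + R2') = 19.6 × 0.6642/23.76 = 0.5478 V.

V_out ≈ 0.548 V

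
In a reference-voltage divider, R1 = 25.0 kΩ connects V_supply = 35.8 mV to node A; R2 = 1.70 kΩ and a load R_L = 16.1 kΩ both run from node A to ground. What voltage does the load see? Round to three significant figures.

V_out ≈ 2.07 mV

R2 ‖ R_L = (1.70 × 16.1)/(1.70 + 16.1) = 1.538 kΩ.
Now apply the divider: V_out = 35.8 × 0.05794 = 2.074 mV.
(Unloaded it would be 2.28 mV; the load pulls it down.)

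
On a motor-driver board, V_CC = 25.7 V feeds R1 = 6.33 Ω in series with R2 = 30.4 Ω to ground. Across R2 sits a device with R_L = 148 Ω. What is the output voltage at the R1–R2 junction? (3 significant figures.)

V_out ≈ 20.5 V

R2 ‖ R_L = (30.4 × 148)/(30.4 + 148) = 25.22 Ω.
Now apply the divider: V_out = 25.7 × 0.7994 = 20.54 V.
(Unloaded it would be 21.3 V; the load pulls it down.)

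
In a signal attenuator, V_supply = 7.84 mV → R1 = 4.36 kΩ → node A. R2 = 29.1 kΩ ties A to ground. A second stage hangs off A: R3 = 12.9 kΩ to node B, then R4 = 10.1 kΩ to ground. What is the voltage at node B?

Looking into the second stage from A: R3 + R4 = 23.00 kΩ appears in parallel with R2.
R2 ‖ (R3+R4) = 12.85 kΩ.
V_A = 7.84 × 12.85/(4.36 + 12.85) = 5.853 mV.
V_B = V_A × 0.4391 = 2.570 mV.

V_B ≈ 2.57 mV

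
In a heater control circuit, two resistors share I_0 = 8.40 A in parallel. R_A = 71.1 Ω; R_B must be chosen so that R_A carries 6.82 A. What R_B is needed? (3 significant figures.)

R_B ≈ 307 Ω

In a two-way split, I_A/I_0 = R_B/(R_A + R_B).
With f = 0.8119, R_B = R_A · f/(1−f) = 71.1 × 4.316 = 306.9 Ω.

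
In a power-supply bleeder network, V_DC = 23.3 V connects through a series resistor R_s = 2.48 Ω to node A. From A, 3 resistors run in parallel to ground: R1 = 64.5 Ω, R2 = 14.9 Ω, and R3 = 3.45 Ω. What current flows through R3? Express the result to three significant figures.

I ≈ 3.51 A

Combine the parallel branches: R_p = (1/64.5 + 1/14.9 + 1/3.45)⁻¹ = 2.685 Ω.
V_A = 23.3 × 2.685/5.165 = 12.11 V.
Branch current I = V_A/R3 = 12.11/3.45 = 3.511 A.
(Check via current divider: I_total = 4.511 A; share G_k/ΣG = 0.7782 → same result.)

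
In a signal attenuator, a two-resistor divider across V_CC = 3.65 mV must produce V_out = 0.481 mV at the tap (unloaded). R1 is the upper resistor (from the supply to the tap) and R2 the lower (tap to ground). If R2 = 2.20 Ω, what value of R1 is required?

R1 ≈ 14.5 Ω

The divider ratio is R2/(R1+R2) = 0.481/3.65 = 0.1318.
Rearranging, R1 = R2·(1−k)/k = 2.20 × 6.588 = 14.49 Ω.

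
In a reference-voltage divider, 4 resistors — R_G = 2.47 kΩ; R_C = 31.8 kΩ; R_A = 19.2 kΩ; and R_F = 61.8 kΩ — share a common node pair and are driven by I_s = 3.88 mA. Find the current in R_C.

I ≈ 0.242 mA

Conductances: ΣG = 1/2.47 + 1/31.8 + 1/19.2 + 1/61.8 = 0.5046 (1/kΩ).
Current divider: I(R_C) = I_s · G_k/ΣG = 3.88 × (0.03145/0.5046) = 3.88 × 0.06232 = 0.2418 mA.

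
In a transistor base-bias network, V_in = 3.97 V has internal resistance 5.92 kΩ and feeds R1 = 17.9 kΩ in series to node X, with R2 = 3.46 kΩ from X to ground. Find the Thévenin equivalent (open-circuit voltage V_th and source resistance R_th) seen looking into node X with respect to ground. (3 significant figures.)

R1' = 5.92 + 17.9 = 23.82 kΩ (source resistance + R1).
Open-circuit (no load on X): V_th = V_in · R2/(R1' + R2) = 3.97 × 3.46/(23.82 + 3.46) = 0.5035 V.
Zeroing V_in shorts the top of R1' to ground, so R_th = R1' ‖ R2 = 3.021 kΩ.

V_th ≈ 0.504 V, R_th ≈ 3.02 kΩ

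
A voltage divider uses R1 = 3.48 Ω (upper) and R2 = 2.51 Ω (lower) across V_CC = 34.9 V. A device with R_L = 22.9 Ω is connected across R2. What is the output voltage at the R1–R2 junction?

V_out ≈ 13.7 V

The load sits in parallel with R2, giving an effective lower resistance R2' = R2·R_L/(R2+R_L) = 2.262 Ω.
Voltage divider with the loaded lower leg: V_out = 34.9 × 2.262/(3.48 + 2.262) = 34.9 × 0.3939 = 13.75 V.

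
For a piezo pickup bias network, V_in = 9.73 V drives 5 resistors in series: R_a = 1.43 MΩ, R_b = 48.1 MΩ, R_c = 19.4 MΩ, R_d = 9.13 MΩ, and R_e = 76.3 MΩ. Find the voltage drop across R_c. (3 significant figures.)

Total series resistance ΣR = 1.43 + 48.1 + 19.4 + 9.13 + 76.3 = 154.4 MΩ.
Voltage divider: V = V_in · (19.40 / 154.4) = 9.73 × 0.1257 = 1.223 V.

V ≈ 1.22 V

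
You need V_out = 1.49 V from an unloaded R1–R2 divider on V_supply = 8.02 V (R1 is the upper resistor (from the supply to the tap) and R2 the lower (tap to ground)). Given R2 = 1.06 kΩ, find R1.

R1 ≈ 4.65 kΩ

Required fraction k = V_out/V_supply = 0.1858.
Rearranging, R1 = R2·(1−k)/k = 1.06 × 4.383 = 4.646 kΩ.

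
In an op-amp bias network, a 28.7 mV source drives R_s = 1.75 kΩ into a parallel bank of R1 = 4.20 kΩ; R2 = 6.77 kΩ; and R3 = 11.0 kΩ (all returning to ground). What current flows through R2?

I ≈ 2.31 µA

Combine the parallel branches: R_p = (1/4.20 + 1/6.77 + 1/11.0)⁻¹ = 2.098 kΩ.
V_A = 28.7 × 2.098/3.848 = 15.65 mV.
I(R2) = V_A / R2 = 15.65/6.77 = 2.311 µA.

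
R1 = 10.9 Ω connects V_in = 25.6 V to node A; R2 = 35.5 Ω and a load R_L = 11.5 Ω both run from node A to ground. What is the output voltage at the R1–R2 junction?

V_out ≈ 11.4 V

First combine the lower leg with the load: R2 ‖ R_L = 8.686 Ω.
Voltage divider with the loaded lower leg: V_out = 25.6 × 8.686/(10.9 + 8.686) = 25.6 × 0.4435 = 11.35 V.
(Unloaded it would be 19.6 V; the load pulls it down.)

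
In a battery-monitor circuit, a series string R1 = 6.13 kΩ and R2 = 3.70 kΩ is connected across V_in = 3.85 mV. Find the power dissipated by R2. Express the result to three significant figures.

ΣR = 9.830 kΩ → I = 3.85/9.830 = 0.3917 µA.
P(R2) = I²·R2 = (0.3917)² × 3.70 = 0.5676 nW.

P ≈ 0.568 nW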